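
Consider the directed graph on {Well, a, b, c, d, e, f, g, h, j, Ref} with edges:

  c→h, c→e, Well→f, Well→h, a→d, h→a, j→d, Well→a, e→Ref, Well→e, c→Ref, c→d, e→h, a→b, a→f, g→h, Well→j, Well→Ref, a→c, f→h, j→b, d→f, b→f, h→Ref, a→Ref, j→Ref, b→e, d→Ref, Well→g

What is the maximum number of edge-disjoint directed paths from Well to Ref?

Assign every edge capacity 1; by Menger, the answer equals the max flow.
Path Well→Ref (+1); total 1.
Path Well→a→Ref (+1); total 2.
Path Well→e→Ref (+1); total 3.
Path Well→h→Ref (+1); total 4.
Path Well→j→Ref (+1); total 5.
Path Well→f→h→a→c→Ref (+1); total 6.
No residual Well→Ref path; max flow = 6.
Certifying cut of size 6: {Well→Ref, Well→a, Well→e, Well→j, h→Ref, h→a}.

6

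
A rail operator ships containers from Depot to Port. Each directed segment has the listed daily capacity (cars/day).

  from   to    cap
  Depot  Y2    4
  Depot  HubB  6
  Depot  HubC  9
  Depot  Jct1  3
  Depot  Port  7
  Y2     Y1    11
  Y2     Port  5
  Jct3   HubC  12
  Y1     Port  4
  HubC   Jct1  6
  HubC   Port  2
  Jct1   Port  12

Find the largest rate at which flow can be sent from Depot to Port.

22

Augment Depot→Port: bottleneck 7, flow now 7.
Augment Depot→Y2→Port: bottleneck 4, flow now 11.
Augment Depot→HubC→Port: bottleneck 2, flow now 13.
Augment Depot→Jct1→Port: bottleneck 3, flow now 16.
Augment Depot→HubC→Jct1→Port: bottleneck 6, flow now 22.
No augmenting path remains; maximum flow = 22.
In the residual graph, reachable from Depot: {Depot, HubB, HubC}.
Min-cut edges: Depot→Y2 (4), Depot→Jct1 (3), Depot→Port (7), HubC→Jct1 (6), HubC→Port (2); capacity 4 + 3 + 7 + 6 + 2 = 22.
This cut is saturated, so no flow can exceed 22.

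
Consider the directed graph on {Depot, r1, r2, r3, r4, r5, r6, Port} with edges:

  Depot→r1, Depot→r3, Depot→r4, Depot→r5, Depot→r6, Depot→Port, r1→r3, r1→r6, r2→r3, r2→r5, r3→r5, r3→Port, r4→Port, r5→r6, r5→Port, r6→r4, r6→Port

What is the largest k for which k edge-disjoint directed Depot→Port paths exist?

5

Assign every edge capacity 1; by Menger, the answer equals the max flow.
Path Depot→Port (+1); total 1.
Path Depot→r3→Port (+1); total 2.
Path Depot→r4→Port (+1); total 3.
Path Depot→r5→Port (+1); total 4.
Path Depot→r6→Port (+1); total 5.
No residual Depot→Port path; max flow = 5.
Certifying cut of size 5: {Depot→Port, r3→Port, r4→Port, r5→Port, r6→Port}.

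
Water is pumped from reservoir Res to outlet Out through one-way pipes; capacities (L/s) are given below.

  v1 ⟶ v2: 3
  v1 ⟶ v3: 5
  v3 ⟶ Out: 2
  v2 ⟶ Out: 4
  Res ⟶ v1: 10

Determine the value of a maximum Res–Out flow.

Augment Res→v1→v2→Out: bottleneck 3, flow now 3.
Augment Res→v1→v3→Out: bottleneck 2, flow now 5.
No augmenting path remains; maximum flow = 5.
In the residual graph, reachable from Res: {Res, v1, v3}.
Min-cut edges: v1→v2 (3), v3→Out (2); capacity 3 + 2 = 5.
This cut is saturated, so no flow can exceed 5.

5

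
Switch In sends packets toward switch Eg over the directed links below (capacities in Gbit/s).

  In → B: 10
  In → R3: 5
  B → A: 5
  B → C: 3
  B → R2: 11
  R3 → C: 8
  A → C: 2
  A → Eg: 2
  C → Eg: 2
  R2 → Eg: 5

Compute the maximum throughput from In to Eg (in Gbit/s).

Augment In→B→A→Eg: bottleneck 2, flow now 2.
Augment In→B→C→Eg: bottleneck 2, flow now 4.
Augment In→B→R2→Eg: bottleneck 5, flow now 9.
No augmenting path remains; maximum flow = 9.
In the residual graph, reachable from In: {In, B, R3, A, C, R2}.
Min-cut edges: A→Eg (2), C→Eg (2), R2→Eg (5); capacity 2 + 2 + 5 = 9.
This cut is saturated, so no flow can exceed 9.

9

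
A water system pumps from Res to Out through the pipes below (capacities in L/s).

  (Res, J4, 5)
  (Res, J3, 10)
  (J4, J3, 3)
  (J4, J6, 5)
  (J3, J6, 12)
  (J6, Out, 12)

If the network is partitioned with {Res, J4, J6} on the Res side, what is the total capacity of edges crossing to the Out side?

25

Edges leaving {Res, J4, J6}: Res→J3 (10), J4→J3 (3), J6→Out (12).
Cut capacity = 10 + 3 + 12 = 25.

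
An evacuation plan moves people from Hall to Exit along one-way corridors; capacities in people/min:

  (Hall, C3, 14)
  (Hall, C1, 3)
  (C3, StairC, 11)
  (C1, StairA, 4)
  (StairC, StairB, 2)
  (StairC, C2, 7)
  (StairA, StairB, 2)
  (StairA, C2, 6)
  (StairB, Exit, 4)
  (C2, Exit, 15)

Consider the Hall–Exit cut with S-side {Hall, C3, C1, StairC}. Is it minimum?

Given cut capacity: 4 + 2 + 7 = 13.
Augment Hall→C3→StairC→StairB→Exit: bottleneck 2, flow now 2.
Augment Hall→C3→StairC→C2→Exit: bottleneck 7, flow now 9.
Augment Hall→C1→StairA→StairB→Exit: bottleneck 2, flow now 11.
Augment Hall→C1→StairA→C2→Exit: bottleneck 1, flow now 12.
No augmenting path remains; maximum flow = 12.
In the residual graph, reachable from Hall: {Hall, C3, StairC}.
Min-cut edges: Hall→C1 (3), StairC→StairB (2), StairC→C2 (7); capacity 3 + 2 + 7 = 12.
Cut capacity 13 exceeds the max flow 12, so it is not minimum.

No — its capacity is 13, but the minimum cut has capacity 12.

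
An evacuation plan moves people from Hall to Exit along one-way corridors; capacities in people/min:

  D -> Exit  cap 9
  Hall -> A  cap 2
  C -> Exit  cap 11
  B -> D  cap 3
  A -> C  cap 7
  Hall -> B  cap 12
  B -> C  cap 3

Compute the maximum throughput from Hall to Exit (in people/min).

8

Augment Hall→A→C→Exit: bottleneck 2, flow now 2.
Augment Hall→B→C→Exit: bottleneck 3, flow now 5.
Augment Hall→B→D→Exit: bottleneck 3, flow now 8.
No augmenting path remains; maximum flow = 8.
In the residual graph, reachable from Hall: {Hall, B}.
Min-cut edges: Hall→A (2), B→C (3), B→D (3); capacity 2 + 3 + 3 = 8.
This cut is saturated, so no flow can exceed 8.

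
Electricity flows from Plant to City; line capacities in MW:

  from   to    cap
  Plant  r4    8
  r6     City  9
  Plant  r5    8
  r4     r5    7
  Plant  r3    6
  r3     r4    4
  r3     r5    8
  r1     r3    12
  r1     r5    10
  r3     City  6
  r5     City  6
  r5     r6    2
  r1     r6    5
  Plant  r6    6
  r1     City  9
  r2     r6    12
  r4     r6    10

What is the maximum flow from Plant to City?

Augment Plant→r3→City: bottleneck 6, flow now 6.
Augment Plant→r5→City: bottleneck 6, flow now 12.
Augment Plant→r6→City: bottleneck 6, flow now 18.
Augment Plant→r4→r6→City: bottleneck 3, flow now 21.
No augmenting path remains; maximum flow = 21.
In the residual graph, reachable from Plant: {Plant, r4, r5, r6}.
Min-cut edges: Plant→r3 (6), r5→City (6), r6→City (9); capacity 6 + 6 + 9 = 21.
This cut is saturated, so no flow can exceed 21.

21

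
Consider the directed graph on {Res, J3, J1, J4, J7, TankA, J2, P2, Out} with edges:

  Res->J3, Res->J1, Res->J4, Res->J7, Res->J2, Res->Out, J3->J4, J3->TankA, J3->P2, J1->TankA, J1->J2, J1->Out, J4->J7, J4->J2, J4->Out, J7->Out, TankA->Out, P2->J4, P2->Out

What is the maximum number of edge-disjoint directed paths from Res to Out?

Assign every edge capacity 1; by Menger, the answer equals the max flow.
Path Res→Out (+1); total 1.
Path Res→J1→Out (+1); total 2.
Path Res→J4→Out (+1); total 3.
Path Res→J7→Out (+1); total 4.
Path Res→J3→TankA→Out (+1); total 5.
No residual Res→Out path; max flow = 5.
Certifying cut of size 5: {Res→J1, Res→J3, Res→J4, Res→J7, Res→Out}.

5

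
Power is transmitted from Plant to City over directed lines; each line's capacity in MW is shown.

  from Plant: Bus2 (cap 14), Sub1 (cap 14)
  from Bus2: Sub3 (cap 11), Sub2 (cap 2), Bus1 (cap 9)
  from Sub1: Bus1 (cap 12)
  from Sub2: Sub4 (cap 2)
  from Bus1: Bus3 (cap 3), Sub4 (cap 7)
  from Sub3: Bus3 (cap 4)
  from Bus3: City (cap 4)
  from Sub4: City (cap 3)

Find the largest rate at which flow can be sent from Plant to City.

7

Augment Plant→Bus2→Sub2→Sub4→City: bottleneck 2, flow now 2.
Augment Plant→Bus2→Bus1→Bus3→City: bottleneck 3, flow now 5.
Augment Plant→Bus2→Bus1→Sub4→City: bottleneck 1, flow now 6.
Augment Plant→Bus2→Sub3→Bus3→City: bottleneck 1, flow now 7.
No augmenting path remains; maximum flow = 7.
In the residual graph, reachable from Plant: {Plant, Bus2, Sub1, Sub2, Bus1, Sub3, Bus3, Sub4}.
Min-cut edges: Bus3→City (4), Sub4→City (3); capacity 4 + 3 = 7.
This cut is saturated, so no flow can exceed 7.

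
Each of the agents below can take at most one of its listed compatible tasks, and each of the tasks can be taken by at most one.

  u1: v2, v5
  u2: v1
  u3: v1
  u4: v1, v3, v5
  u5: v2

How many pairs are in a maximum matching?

4

Unit-capacity flow: source→left, listed edges, right→sink; max matching = max flow.
Augmenting path u1→v2 (+1); matched 1.
Augmenting path u2→v1 (+1); matched 2.
Augmenting path u4→v3 (+1); matched 3.
Augmenting path u5→v2→u1→v5 (+1); matched 4.
No augmenting path remains; maximum matching = 4.
König certificate: {u1, u4, u5, v1} is a vertex cover of size 4 (every listed pair touches it), so no matching can be larger.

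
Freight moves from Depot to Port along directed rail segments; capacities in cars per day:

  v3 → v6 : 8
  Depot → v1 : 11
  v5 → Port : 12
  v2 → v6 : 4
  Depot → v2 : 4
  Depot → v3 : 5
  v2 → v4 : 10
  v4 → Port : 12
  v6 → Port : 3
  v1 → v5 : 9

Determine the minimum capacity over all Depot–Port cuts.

Augment Depot→v1→v5→Port: bottleneck 9, flow now 9.
Augment Depot→v2→v4→Port: bottleneck 4, flow now 13.
Augment Depot→v3→v6→Port: bottleneck 3, flow now 16.
No augmenting path remains; maximum flow = 16.
By max-flow min-cut, the minimum cut capacity equals the max flow.
In the residual graph, reachable from Depot: {Depot, v1, v3, v6}.
Min-cut edges: Depot→v2 (4), v1→v5 (9), v6→Port (3); capacity 4 + 9 + 3 = 16.

16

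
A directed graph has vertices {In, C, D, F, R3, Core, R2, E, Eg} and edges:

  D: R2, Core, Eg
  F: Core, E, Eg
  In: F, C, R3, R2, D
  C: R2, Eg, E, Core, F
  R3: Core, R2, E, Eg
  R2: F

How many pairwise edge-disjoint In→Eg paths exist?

Assign every edge capacity 1; by Menger, the answer equals the max flow.
Path In→C→Eg (+1); total 1.
Path In→D→Eg (+1); total 2.
Path In→F→Eg (+1); total 3.
Path In→R3→Eg (+1); total 4.
No residual In→Eg path; max flow = 4.
Certifying cut of size 4: {F→Eg, In→C, In→D, In→R3}.

4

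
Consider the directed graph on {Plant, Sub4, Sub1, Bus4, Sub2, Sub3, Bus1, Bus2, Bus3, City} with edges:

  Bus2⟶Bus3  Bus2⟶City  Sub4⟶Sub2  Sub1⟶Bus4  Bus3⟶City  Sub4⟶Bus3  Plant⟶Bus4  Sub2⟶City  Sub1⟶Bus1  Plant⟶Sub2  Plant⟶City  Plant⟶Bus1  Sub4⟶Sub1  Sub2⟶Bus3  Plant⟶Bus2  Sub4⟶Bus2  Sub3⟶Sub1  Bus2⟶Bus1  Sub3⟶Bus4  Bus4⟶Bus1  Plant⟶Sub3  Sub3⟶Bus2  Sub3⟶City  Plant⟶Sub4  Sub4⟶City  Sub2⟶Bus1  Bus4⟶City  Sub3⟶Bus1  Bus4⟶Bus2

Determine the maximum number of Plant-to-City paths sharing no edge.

Assign every edge capacity 1; by Menger, the answer equals the max flow.
Path Plant→City (+1); total 1.
Path Plant→Sub4→City (+1); total 2.
Path Plant→Bus4→City (+1); total 3.
Path Plant→Sub2→City (+1); total 4.
Path Plant→Sub3→City (+1); total 5.
Path Plant→Bus2→City (+1); total 6.
No residual Plant→City path; max flow = 6.
Certifying cut of size 6: {Plant→Bus2, Plant→Bus4, Plant→City, Plant→Sub2, Plant→Sub3, Plant→Sub4}.

6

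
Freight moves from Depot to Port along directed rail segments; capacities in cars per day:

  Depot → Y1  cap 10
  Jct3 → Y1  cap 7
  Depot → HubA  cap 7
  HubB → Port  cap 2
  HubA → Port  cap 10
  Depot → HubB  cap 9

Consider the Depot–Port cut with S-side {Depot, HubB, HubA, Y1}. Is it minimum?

No — its capacity is 12, but the minimum cut has capacity 9.

Given cut capacity: 2 + 10 = 12.
Augment Depot→HubB→Port: bottleneck 2, flow now 2.
Augment Depot→HubA→Port: bottleneck 7, flow now 9.
No augmenting path remains; maximum flow = 9.
In the residual graph, reachable from Depot: {Depot, HubB, Y1}.
Min-cut edges: Depot→HubA (7), HubB→Port (2); capacity 7 + 2 = 9.
Cut capacity 12 exceeds the max flow 9, so it is not minimum.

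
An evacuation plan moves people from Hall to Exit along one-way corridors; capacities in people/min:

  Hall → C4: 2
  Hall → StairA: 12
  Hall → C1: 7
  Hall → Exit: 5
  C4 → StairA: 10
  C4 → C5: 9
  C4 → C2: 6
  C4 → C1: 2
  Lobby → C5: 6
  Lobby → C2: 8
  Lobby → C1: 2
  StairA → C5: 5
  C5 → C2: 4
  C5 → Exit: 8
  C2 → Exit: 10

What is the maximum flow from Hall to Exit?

12

Augment Hall→Exit: bottleneck 5, flow now 5.
Augment Hall→C4→C5→Exit: bottleneck 2, flow now 7.
Augment Hall→StairA→C5→Exit: bottleneck 5, flow now 12.
No augmenting path remains; maximum flow = 12.
In the residual graph, reachable from Hall: {Hall, StairA, C1}.
Min-cut edges: Hall→C4 (2), Hall→Exit (5), StairA→C5 (5); capacity 2 + 5 + 5 = 12.
This cut is saturated, so no flow can exceed 12.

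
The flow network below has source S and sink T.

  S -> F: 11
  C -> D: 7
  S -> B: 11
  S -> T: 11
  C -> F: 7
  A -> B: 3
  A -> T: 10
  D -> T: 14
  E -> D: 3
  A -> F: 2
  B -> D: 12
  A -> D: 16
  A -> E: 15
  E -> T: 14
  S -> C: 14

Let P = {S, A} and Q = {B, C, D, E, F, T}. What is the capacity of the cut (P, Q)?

Edges leaving {S, A}: S→B (11), S→C (14), S→F (11), S→T (11), A→B (3), A→D (16), A→E (15), A→F (2), A→T (10).
Cut capacity = 11 + 14 + 11 + 11 + 3 + 16 + 15 + 2 + 10 = 93.

93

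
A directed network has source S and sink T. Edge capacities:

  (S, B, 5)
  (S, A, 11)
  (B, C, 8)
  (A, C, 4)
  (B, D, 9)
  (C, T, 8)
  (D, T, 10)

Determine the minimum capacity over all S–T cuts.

Augment S→A→C→T: bottleneck 4, flow now 4.
Augment S→B→C→T: bottleneck 4, flow now 8.
Augment S→B→D→T: bottleneck 1, flow now 9.
No augmenting path remains; maximum flow = 9.
By max-flow min-cut, the minimum cut capacity equals the max flow.
In the residual graph, reachable from S: {S, A}.
Min-cut edges: S→B (5), A→C (4); capacity 5 + 4 = 9.

9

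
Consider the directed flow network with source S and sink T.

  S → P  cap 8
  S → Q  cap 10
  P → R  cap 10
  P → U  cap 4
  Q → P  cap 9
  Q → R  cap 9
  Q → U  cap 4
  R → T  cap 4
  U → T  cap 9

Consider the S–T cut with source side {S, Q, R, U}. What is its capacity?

Edges leaving {S, Q, R, U}: S→P (8), Q→P (9), R→T (4), U→T (9).
Cut capacity = 8 + 9 + 4 + 9 = 30.

30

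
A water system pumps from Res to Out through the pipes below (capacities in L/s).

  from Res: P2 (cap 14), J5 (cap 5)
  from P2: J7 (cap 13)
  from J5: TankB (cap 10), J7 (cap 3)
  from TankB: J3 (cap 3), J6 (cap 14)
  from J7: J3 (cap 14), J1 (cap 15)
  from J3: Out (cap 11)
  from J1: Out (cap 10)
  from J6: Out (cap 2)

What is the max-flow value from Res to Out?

18

Augment Res→P2→J7→J3→Out: bottleneck 11, flow now 11.
Augment Res→P2→J7→J1→Out: bottleneck 2, flow now 13.
Augment Res→J5→TankB→J6→Out: bottleneck 2, flow now 15.
Augment Res→J5→J7→J1→Out: bottleneck 3, flow now 18.
No augmenting path remains; maximum flow = 18.
In the residual graph, reachable from Res: {Res, P2}.
Min-cut edges: Res→J5 (5), P2→J7 (13); capacity 5 + 13 = 18.
This cut is saturated, so no flow can exceed 18.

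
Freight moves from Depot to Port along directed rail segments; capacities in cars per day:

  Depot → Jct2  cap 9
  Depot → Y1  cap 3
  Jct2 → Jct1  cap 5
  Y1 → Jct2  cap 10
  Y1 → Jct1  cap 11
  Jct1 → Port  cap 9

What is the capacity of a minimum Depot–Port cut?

8

Augment Depot→Jct2→Jct1→Port: bottleneck 5, flow now 5.
Augment Depot→Y1→Jct1→Port: bottleneck 3, flow now 8.
No augmenting path remains; maximum flow = 8.
By max-flow min-cut, the minimum cut capacity equals the max flow.
In the residual graph, reachable from Depot: {Depot, Jct2}.
Min-cut edges: Depot→Y1 (3), Jct2→Jct1 (5); capacity 3 + 5 = 8.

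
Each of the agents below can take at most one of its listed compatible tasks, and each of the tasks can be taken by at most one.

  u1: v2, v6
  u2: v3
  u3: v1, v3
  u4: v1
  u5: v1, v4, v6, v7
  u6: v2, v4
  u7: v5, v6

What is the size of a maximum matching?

6

Unit-capacity flow: source→left, listed edges, right→sink; max matching = max flow.
Augmenting path u1→v2 (+1); matched 1.
Augmenting path u2→v3 (+1); matched 2.
Augmenting path u3→v1 (+1); matched 3.
Augmenting path u5→v4 (+1); matched 4.
Augmenting path u7→v5 (+1); matched 5.
Augmenting path u6→v2→u1→v6 (+1); matched 6.
No augmenting path remains; maximum matching = 6.
König certificate: {u1, u5, u6, u7, v1, v3} is a vertex cover of size 6 (every listed pair touches it), so no matching can be larger.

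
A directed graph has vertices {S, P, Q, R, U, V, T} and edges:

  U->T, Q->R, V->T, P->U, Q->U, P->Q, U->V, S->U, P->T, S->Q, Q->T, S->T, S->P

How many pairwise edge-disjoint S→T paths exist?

4

Assign every edge capacity 1; by Menger, the answer equals the max flow.
Path S→T (+1); total 1.
Path S→P→T (+1); total 2.
Path S→Q→T (+1); total 3.
Path S→U→T (+1); total 4.
No residual S→T path; max flow = 4.
Certifying cut of size 4: {S→P, S→Q, S→T, S→U}.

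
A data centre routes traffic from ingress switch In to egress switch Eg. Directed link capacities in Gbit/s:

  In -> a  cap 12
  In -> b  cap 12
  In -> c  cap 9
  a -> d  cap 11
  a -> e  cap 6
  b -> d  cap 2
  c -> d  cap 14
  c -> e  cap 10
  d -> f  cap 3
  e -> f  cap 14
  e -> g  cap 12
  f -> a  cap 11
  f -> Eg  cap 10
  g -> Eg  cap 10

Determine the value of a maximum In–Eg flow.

Augment In→a→d→f→Eg: bottleneck 3, flow now 3.
Augment In→a→e→f→Eg: bottleneck 6, flow now 9.
Augment In→c→e→f→Eg: bottleneck 1, flow now 10.
Augment In→c→e→g→Eg: bottleneck 8, flow now 18.
No augmenting path remains; maximum flow = 18.
In the residual graph, reachable from In: {In, a, b, d}.
Min-cut edges: In→c (9), a→e (6), d→f (3); capacity 9 + 6 + 3 = 18.
This cut is saturated, so no flow can exceed 18.

18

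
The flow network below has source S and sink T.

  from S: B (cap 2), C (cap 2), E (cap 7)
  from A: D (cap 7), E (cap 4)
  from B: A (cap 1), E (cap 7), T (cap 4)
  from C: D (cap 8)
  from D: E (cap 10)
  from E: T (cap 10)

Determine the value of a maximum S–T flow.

11

Augment S→B→T: bottleneck 2, flow now 2.
Augment S→E→T: bottleneck 7, flow now 9.
Augment S→C→D→E→T: bottleneck 2, flow now 11.
No augmenting path remains; maximum flow = 11.
In the residual graph, reachable from S: {S}.
Min-cut edges: S→B (2), S→C (2), S→E (7); capacity 2 + 2 + 7 = 11.
This cut is saturated, so no flow can exceed 11.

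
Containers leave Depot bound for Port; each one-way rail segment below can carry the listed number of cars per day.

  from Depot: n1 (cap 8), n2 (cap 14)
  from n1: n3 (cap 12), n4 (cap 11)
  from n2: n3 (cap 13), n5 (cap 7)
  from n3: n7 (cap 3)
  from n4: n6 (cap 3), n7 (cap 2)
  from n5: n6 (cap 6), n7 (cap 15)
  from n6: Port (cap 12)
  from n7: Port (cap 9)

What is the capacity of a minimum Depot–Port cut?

15

Augment Depot→n1→n3→n7→Port: bottleneck 3, flow now 3.
Augment Depot→n1→n4→n6→Port: bottleneck 3, flow now 6.
Augment Depot→n1→n4→n7→Port: bottleneck 2, flow now 8.
Augment Depot→n2→n5→n6→Port: bottleneck 6, flow now 14.
Augment Depot→n2→n5→n7→Port: bottleneck 1, flow now 15.
No augmenting path remains; maximum flow = 15.
By max-flow min-cut, the minimum cut capacity equals the max flow.
In the residual graph, reachable from Depot: {Depot, n1, n2, n3, n4}.
Min-cut edges: n2→n5 (7), n3→n7 (3), n4→n6 (3), n4→n7 (2); capacity 7 + 3 + 3 + 2 = 15.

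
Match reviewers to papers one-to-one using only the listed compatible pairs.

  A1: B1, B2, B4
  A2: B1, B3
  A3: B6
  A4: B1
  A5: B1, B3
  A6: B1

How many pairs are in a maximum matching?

4

Unit-capacity flow: source→left, listed edges, right→sink; max matching = max flow.
Augmenting path A1→B1 (+1); matched 1.
Augmenting path A2→B3 (+1); matched 2.
Augmenting path A3→B6 (+1); matched 3.
Augmenting path A4→B1→A1→B2 (+1); matched 4.
No augmenting path remains; maximum matching = 4.
König certificate: {A1, A3, B1, B3} is a vertex cover of size 4 (every listed pair touches it), so no matching can be larger.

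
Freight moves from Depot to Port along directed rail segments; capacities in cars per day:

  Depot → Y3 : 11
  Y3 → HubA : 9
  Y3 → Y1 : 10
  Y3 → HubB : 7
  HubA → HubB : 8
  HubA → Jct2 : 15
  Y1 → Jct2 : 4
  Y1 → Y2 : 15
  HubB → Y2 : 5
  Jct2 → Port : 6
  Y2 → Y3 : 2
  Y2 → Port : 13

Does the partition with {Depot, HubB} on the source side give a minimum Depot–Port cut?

Given cut capacity: 11 + 5 = 16.
Augment Depot→Y3→HubA→Jct2→Port: bottleneck 6, flow now 6.
Augment Depot→Y3→Y1→Y2→Port: bottleneck 5, flow now 11.
No augmenting path remains; maximum flow = 11.
In the residual graph, reachable from Depot: {Depot}.
Min-cut edges: Depot→Y3 (11); capacity 11 = 11.
Cut capacity 16 exceeds the max flow 11, so it is not minimum.

No — its capacity is 16, but the minimum cut has capacity 11.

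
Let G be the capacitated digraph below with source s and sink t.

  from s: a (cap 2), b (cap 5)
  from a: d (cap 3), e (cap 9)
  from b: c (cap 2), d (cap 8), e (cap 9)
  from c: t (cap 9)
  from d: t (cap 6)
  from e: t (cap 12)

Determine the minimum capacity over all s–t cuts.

Augment s→a→d→t: bottleneck 2, flow now 2.
Augment s→b→c→t: bottleneck 2, flow now 4.
Augment s→b→d→t: bottleneck 3, flow now 7.
No augmenting path remains; maximum flow = 7.
By max-flow min-cut, the minimum cut capacity equals the max flow.
In the residual graph, reachable from s: {s}.
Min-cut edges: s→a (2), s→b (5); capacity 2 + 5 = 7.

7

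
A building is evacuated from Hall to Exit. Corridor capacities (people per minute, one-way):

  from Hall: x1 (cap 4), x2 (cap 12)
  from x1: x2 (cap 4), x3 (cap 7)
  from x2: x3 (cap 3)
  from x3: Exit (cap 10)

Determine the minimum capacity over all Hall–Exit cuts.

7

Augment Hall→x1→x3→Exit: bottleneck 4, flow now 4.
Augment Hall→x2→x3→Exit: bottleneck 3, flow now 7.
No augmenting path remains; maximum flow = 7.
By max-flow min-cut, the minimum cut capacity equals the max flow.
In the residual graph, reachable from Hall: {Hall, x2}.
Min-cut edges: Hall→x1 (4), x2→x3 (3); capacity 4 + 3 = 7.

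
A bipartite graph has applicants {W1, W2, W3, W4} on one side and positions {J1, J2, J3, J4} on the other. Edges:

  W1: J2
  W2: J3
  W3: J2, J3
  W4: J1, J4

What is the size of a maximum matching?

3

Unit-capacity flow: source→left, listed edges, right→sink; max matching = max flow.
Augmenting path W1→J2 (+1); matched 1.
Augmenting path W2→J3 (+1); matched 2.
Augmenting path W4→J1 (+1); matched 3.
No augmenting path remains; maximum matching = 3.
König certificate: {W4, J2, J3} is a vertex cover of size 3 (every listed pair touches it), so no matching can be larger.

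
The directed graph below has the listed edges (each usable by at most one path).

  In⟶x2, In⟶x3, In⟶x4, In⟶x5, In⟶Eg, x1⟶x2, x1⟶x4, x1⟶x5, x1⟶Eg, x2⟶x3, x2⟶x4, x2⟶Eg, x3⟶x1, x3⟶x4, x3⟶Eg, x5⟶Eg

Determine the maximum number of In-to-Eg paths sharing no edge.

4

Assign every edge capacity 1; by Menger, the answer equals the max flow.
Path In→Eg (+1); total 1.
Path In→x2→Eg (+1); total 2.
Path In→x3→Eg (+1); total 3.
Path In→x5→Eg (+1); total 4.
No residual In→Eg path; max flow = 4.
Certifying cut of size 4: {In→Eg, In→x2, In→x3, In→x5}.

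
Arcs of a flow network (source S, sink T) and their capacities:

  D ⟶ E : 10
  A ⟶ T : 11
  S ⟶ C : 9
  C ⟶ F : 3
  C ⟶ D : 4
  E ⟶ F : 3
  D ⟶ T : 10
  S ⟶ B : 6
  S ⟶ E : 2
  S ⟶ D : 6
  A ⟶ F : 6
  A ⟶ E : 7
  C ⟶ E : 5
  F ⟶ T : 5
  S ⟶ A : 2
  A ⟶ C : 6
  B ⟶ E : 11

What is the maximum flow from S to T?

Augment S→A→T: bottleneck 2, flow now 2.
Augment S→D→T: bottleneck 6, flow now 8.
Augment S→C→D→T: bottleneck 4, flow now 12.
Augment S→C→F→T: bottleneck 3, flow now 15.
Augment S→E→F→T: bottleneck 2, flow now 17.
No augmenting path remains; maximum flow = 17.
In the residual graph, reachable from S: {S, B, C, E, F}.
Min-cut edges: S→A (2), S→D (6), C→D (4), F→T (5); capacity 2 + 6 + 4 + 5 = 17.
This cut is saturated, so no flow can exceed 17.

17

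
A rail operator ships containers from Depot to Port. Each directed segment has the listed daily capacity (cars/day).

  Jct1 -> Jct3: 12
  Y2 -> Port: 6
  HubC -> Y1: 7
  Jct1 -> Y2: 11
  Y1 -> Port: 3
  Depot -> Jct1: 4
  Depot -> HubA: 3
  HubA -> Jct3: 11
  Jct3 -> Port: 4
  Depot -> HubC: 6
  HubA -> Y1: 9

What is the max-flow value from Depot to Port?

10

Augment Depot→HubA→Jct3→Port: bottleneck 3, flow now 3.
Augment Depot→Jct1→Jct3→Port: bottleneck 1, flow now 4.
Augment Depot→Jct1→Y2→Port: bottleneck 3, flow now 7.
Augment Depot→HubC→Y1→Port: bottleneck 3, flow now 10.
No augmenting path remains; maximum flow = 10.
In the residual graph, reachable from Depot: {Depot, HubC, Y1}.
Min-cut edges: Depot→HubA (3), Depot→Jct1 (4), Y1→Port (3); capacity 3 + 4 + 3 = 10.
This cut is saturated, so no flow can exceed 10.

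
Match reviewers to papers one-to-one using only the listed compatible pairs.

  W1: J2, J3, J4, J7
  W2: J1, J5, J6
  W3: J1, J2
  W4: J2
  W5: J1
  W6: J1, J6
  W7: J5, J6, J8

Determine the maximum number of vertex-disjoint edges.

6

Unit-capacity flow: source→left, listed edges, right→sink; max matching = max flow.
Augmenting path W1→J2 (+1); matched 1.
Augmenting path W2→J1 (+1); matched 2.
Augmenting path W6→J6 (+1); matched 3.
Augmenting path W7→J5 (+1); matched 4.
Augmenting path W3→J2→W1→J3 (+1); matched 5.
Augmenting path W5→J1→W2→J5→W7→J8 (+1); matched 6.
No augmenting path remains; maximum matching = 6.
König certificate: {W1, W2, W6, W7, J1, J2} is a vertex cover of size 6 (every listed pair touches it), so no matching can be larger.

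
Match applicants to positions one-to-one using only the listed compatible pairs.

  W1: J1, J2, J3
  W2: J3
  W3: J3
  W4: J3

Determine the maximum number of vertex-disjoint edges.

2

Unit-capacity flow: source→left, listed edges, right→sink; max matching = max flow.
Augmenting path W1→J1 (+1); matched 1.
Augmenting path W2→J3 (+1); matched 2.
No augmenting path remains; maximum matching = 2.
König certificate: {W1, J3} is a vertex cover of size 2 (every listed pair touches it), so no matching can be larger.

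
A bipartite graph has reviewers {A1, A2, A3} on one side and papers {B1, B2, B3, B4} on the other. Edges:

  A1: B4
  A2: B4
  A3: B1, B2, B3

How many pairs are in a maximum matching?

Unit-capacity flow: source→left, listed edges, right→sink; max matching = max flow.
Augmenting path A1→B4 (+1); matched 1.
Augmenting path A3→B1 (+1); matched 2.
No augmenting path remains; maximum matching = 2.
König certificate: {A3, B4} is a vertex cover of size 2 (every listed pair touches it), so no matching can be larger.

2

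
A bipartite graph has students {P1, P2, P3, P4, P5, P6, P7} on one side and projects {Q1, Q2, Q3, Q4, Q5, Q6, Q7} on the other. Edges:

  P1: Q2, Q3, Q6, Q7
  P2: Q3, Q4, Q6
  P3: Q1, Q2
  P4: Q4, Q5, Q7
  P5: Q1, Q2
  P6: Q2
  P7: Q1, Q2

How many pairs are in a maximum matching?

5

Unit-capacity flow: source→left, listed edges, right→sink; max matching = max flow.
Augmenting path P1→Q2 (+1); matched 1.
Augmenting path P2→Q3 (+1); matched 2.
Augmenting path P3→Q1 (+1); matched 3.
Augmenting path P4→Q4 (+1); matched 4.
Augmenting path P5→Q2→P1→Q6 (+1); matched 5.
No augmenting path remains; maximum matching = 5.
König certificate: {P1, P2, P4, Q1, Q2} is a vertex cover of size 5 (every listed pair touches it), so no matching can be larger.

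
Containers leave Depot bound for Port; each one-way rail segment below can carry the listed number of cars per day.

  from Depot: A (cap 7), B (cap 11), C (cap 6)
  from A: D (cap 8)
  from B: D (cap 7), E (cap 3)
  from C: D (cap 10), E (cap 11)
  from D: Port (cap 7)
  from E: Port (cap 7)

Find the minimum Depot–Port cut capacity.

14

Augment Depot→A→D→Port: bottleneck 7, flow now 7.
Augment Depot→B→E→Port: bottleneck 3, flow now 10.
Augment Depot→C→E→Port: bottleneck 4, flow now 14.
No augmenting path remains; maximum flow = 14.
By max-flow min-cut, the minimum cut capacity equals the max flow.
In the residual graph, reachable from Depot: {Depot, A, B, C, D, E}.
Min-cut edges: D→Port (7), E→Port (7); capacity 7 + 7 = 14.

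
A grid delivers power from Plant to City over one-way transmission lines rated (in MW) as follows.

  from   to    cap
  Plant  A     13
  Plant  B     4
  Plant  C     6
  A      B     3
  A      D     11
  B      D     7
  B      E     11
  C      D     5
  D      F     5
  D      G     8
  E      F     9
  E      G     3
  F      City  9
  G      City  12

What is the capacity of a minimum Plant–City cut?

Augment Plant→A→D→F→City: bottleneck 5, flow now 5.
Augment Plant→A→D→G→City: bottleneck 6, flow now 11.
Augment Plant→B→D→G→City: bottleneck 2, flow now 13.
Augment Plant→B→E→F→City: bottleneck 2, flow now 15.
Augment Plant→A→B→E→F→City: bottleneck 2, flow now 17.
Augment Plant→C→D→B→E→G→City: bottleneck 2, flow now 19. (uses reverse residual edge)
Augment Plant→C→D→A→B→E→G→City: bottleneck 1, flow now 20. (uses reverse residual edge)
No augmenting path remains; maximum flow = 20.
By max-flow min-cut, the minimum cut capacity equals the max flow.
In the residual graph, reachable from Plant: {Plant, A, C, D}.
Min-cut edges: Plant→B (4), A→B (3), D→F (5), D→G (8); capacity 4 + 3 + 5 + 8 = 20.

20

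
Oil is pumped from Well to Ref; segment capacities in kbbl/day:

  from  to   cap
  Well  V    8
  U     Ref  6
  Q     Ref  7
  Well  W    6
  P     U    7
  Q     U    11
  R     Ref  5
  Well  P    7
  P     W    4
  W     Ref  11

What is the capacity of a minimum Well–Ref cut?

Augment Well→W→Ref: bottleneck 6, flow now 6.
Augment Well→P→U→Ref: bottleneck 6, flow now 12.
Augment Well→P→W→Ref: bottleneck 1, flow now 13.
No augmenting path remains; maximum flow = 13.
By max-flow min-cut, the minimum cut capacity equals the max flow.
In the residual graph, reachable from Well: {Well, V}.
Min-cut edges: Well→P (7), Well→W (6); capacity 7 + 6 = 13.

13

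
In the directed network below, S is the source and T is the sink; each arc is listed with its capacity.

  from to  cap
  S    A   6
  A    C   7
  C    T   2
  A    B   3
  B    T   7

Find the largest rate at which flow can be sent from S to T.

Augment S→A→B→T: bottleneck 3, flow now 3.
Augment S→A→C→T: bottleneck 2, flow now 5.
No augmenting path remains; maximum flow = 5.
In the residual graph, reachable from S: {S, A, C}.
Min-cut edges: A→B (3), C→T (2); capacity 3 + 2 = 5.
This cut is saturated, so no flow can exceed 5.

5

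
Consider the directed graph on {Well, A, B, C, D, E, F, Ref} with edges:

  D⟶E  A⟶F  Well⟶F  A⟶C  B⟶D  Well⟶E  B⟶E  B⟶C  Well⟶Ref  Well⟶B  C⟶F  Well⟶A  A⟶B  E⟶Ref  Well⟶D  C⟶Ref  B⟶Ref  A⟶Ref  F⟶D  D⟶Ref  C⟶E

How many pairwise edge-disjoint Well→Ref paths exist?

5

Assign every edge capacity 1; by Menger, the answer equals the max flow.
Path Well→Ref (+1); total 1.
Path Well→A→Ref (+1); total 2.
Path Well→B→Ref (+1); total 3.
Path Well→D→Ref (+1); total 4.
Path Well→E→Ref (+1); total 5.
No residual Well→Ref path; max flow = 5.
Certifying cut of size 5: {D→Ref, E→Ref, Well→A, Well→B, Well→Ref}.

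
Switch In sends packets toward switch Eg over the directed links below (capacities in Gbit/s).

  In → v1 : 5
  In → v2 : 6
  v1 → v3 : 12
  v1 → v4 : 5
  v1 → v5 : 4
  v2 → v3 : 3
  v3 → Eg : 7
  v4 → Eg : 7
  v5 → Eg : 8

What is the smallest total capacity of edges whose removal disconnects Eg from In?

8

Augment In→v1→v3→Eg: bottleneck 5, flow now 5.
Augment In→v2→v3→Eg: bottleneck 2, flow now 7.
Augment In→v2→v3→v1→v4→Eg: bottleneck 1, flow now 8. (uses reverse residual edge)
No augmenting path remains; maximum flow = 8.
By max-flow min-cut, the minimum cut capacity equals the max flow.
In the residual graph, reachable from In: {In, v2}.
Min-cut edges: In→v1 (5), v2→v3 (3); capacity 5 + 3 = 8.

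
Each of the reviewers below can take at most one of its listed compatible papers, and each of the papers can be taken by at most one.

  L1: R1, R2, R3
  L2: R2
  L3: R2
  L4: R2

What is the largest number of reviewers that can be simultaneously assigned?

2

Unit-capacity flow: source→left, listed edges, right→sink; max matching = max flow.
Augmenting path L1→R1 (+1); matched 1.
Augmenting path L2→R2 (+1); matched 2.
No augmenting path remains; maximum matching = 2.
König certificate: {L1, R2} is a vertex cover of size 2 (every listed pair touches it), so no matching can be larger.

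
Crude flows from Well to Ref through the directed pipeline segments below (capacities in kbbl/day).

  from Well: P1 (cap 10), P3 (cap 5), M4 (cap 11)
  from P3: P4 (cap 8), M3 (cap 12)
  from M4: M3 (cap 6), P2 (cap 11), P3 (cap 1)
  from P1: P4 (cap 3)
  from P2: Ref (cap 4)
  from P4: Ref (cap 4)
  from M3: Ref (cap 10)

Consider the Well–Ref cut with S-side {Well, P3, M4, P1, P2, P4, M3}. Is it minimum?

Given cut capacity: 4 + 4 + 10 = 18.
Augment Well→P3→P4→Ref: bottleneck 4, flow now 4.
Augment Well→P3→M3→Ref: bottleneck 1, flow now 5.
Augment Well→M4→P2→Ref: bottleneck 4, flow now 9.
Augment Well→M4→M3→Ref: bottleneck 6, flow now 15.
Augment Well→M4→P3→M3→Ref: bottleneck 1, flow now 16.
Augment Well→P1→P4→P3→M3→Ref: bottleneck 2, flow now 18. (uses reverse residual edge)
No augmenting path remains; maximum flow = 18.
Cut capacity 18 equals the max flow, so it is a minimum cut.

Yes — it is a minimum cut (capacity 18).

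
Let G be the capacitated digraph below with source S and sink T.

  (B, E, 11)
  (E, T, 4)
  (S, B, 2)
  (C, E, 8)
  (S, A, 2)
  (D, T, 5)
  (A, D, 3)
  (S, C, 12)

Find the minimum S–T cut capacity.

6

Augment S→A→D→T: bottleneck 2, flow now 2.
Augment S→B→E→T: bottleneck 2, flow now 4.
Augment S→C→E→T: bottleneck 2, flow now 6.
No augmenting path remains; maximum flow = 6.
By max-flow min-cut, the minimum cut capacity equals the max flow.
In the residual graph, reachable from S: {S, B, C, E}.
Min-cut edges: S→A (2), E→T (4); capacity 2 + 4 = 6.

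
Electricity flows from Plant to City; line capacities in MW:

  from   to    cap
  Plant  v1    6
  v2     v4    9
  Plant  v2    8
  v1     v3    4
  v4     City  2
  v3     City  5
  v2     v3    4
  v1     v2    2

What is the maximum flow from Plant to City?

Augment Plant→v1→v3→City: bottleneck 4, flow now 4.
Augment Plant→v2→v3→City: bottleneck 1, flow now 5.
Augment Plant→v2→v4→City: bottleneck 2, flow now 7.
No augmenting path remains; maximum flow = 7.
In the residual graph, reachable from Plant: {Plant, v1, v2, v3, v4}.
Min-cut edges: v3→City (5), v4→City (2); capacity 5 + 2 = 7.
This cut is saturated, so no flow can exceed 7.

7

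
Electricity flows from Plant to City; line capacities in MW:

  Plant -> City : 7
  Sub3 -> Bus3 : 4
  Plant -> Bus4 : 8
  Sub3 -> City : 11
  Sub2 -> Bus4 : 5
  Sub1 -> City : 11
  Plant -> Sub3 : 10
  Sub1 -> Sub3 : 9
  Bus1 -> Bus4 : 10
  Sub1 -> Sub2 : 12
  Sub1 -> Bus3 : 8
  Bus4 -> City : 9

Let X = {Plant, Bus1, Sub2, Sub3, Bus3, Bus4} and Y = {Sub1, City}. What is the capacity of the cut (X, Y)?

27

Edges leaving {Plant, Bus1, Sub2, Sub3, Bus3, Bus4}: Plant→City (7), Sub3→City (11), Bus4→City (9).
Cut capacity = 7 + 11 + 9 = 27.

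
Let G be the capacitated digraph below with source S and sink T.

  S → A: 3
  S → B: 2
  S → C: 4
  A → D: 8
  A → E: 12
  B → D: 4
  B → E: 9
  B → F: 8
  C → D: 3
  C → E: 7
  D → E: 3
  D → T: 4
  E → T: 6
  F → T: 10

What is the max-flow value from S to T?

9

Augment S→A→D→T: bottleneck 3, flow now 3.
Augment S→B→D→T: bottleneck 1, flow now 4.
Augment S→B→E→T: bottleneck 1, flow now 5.
Augment S→C→E→T: bottleneck 4, flow now 9.
No augmenting path remains; maximum flow = 9.
In the residual graph, reachable from S: {S}.
Min-cut edges: S→A (3), S→B (2), S→C (4); capacity 3 + 2 + 4 = 9.
This cut is saturated, so no flow can exceed 9.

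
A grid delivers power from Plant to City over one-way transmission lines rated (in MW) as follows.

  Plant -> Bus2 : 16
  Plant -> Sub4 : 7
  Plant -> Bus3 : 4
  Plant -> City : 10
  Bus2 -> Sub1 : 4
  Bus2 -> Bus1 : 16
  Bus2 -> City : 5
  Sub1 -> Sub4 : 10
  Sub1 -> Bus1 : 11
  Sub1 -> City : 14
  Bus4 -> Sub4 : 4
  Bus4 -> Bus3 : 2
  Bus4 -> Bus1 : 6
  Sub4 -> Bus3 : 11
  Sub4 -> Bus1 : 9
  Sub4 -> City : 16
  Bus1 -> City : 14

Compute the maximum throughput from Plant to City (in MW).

Augment Plant→City: bottleneck 10, flow now 10.
Augment Plant→Bus2→City: bottleneck 5, flow now 15.
Augment Plant→Sub4→City: bottleneck 7, flow now 22.
Augment Plant→Bus2→Sub1→City: bottleneck 4, flow now 26.
Augment Plant→Bus2→Bus1→City: bottleneck 7, flow now 33.
No augmenting path remains; maximum flow = 33.
In the residual graph, reachable from Plant: {Plant, Bus3}.
Min-cut edges: Plant→Bus2 (16), Plant→Sub4 (7), Plant→City (10); capacity 16 + 7 + 10 = 33.
This cut is saturated, so no flow can exceed 33.

33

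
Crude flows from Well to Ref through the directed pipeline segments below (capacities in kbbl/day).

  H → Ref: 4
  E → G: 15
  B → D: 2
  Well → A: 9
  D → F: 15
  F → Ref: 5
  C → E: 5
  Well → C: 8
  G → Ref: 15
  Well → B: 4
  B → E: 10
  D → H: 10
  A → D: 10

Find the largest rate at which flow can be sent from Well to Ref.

18

Augment Well→A→D→F→Ref: bottleneck 5, flow now 5.
Augment Well→A→D→H→Ref: bottleneck 4, flow now 9.
Augment Well→B→E→G→Ref: bottleneck 4, flow now 13.
Augment Well→C→E→G→Ref: bottleneck 5, flow now 18.
No augmenting path remains; maximum flow = 18.
In the residual graph, reachable from Well: {Well, C}.
Min-cut edges: Well→A (9), Well→B (4), C→E (5); capacity 9 + 4 + 5 = 18.
This cut is saturated, so no flow can exceed 18.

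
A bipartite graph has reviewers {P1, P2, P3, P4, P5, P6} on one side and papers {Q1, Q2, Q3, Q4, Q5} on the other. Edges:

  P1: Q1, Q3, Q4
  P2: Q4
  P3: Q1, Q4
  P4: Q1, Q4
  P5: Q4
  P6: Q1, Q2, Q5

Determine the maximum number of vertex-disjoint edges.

Unit-capacity flow: source→left, listed edges, right→sink; max matching = max flow.
Augmenting path P1→Q1 (+1); matched 1.
Augmenting path P2→Q4 (+1); matched 2.
Augmenting path P6→Q2 (+1); matched 3.
Augmenting path P3→Q1→P1→Q3 (+1); matched 4.
No augmenting path remains; maximum matching = 4.
König certificate: {P1, P6, Q1, Q4} is a vertex cover of size 4 (every listed pair touches it), so no matching can be larger.

4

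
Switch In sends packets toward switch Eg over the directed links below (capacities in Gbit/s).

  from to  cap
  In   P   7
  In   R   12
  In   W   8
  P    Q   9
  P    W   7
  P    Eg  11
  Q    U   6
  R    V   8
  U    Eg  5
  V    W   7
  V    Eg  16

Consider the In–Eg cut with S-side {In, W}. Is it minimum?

Given cut capacity: 7 + 12 = 19.
Augment In→P→Eg: bottleneck 7, flow now 7.
Augment In→R→V→Eg: bottleneck 8, flow now 15.
No augmenting path remains; maximum flow = 15.
In the residual graph, reachable from In: {In, R, W}.
Min-cut edges: In→P (7), R→V (8); capacity 7 + 8 = 15.
Cut capacity 19 exceeds the max flow 15, so it is not minimum.

No — its capacity is 19, but the minimum cut has capacity 15.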